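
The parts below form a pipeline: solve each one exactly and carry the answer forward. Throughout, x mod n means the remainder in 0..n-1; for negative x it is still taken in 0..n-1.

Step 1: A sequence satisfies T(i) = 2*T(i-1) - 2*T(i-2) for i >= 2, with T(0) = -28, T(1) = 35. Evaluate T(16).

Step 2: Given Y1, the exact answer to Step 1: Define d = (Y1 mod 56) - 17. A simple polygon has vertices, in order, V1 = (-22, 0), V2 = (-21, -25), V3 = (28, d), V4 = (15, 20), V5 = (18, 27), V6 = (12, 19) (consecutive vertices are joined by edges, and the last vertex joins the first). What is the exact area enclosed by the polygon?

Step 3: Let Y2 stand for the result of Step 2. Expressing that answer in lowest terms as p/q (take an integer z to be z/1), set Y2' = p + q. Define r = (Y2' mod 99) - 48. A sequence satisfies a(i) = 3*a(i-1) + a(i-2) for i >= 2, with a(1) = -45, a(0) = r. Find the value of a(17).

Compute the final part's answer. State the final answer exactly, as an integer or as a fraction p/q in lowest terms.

Step 1: T(2) = 2*(35) - 2*(-28) = 126; iterating: T(2)=126, T(3)=182, T(4)=112, T(5)=-140, T(6)=-504, T(7)=-728, T(8)=-448, T(9)=560, T(10)=2016, T(11)=2912, T(12)=1792, T(13)=-2240, T(14)=-8064, T(15)=-11648, T(16)=-7168; answer -7168
Step 2: Y1 = -7168; d = -17; cross terms: (-22*-25 - -21*0)=550, (-21*-17 - 28*-25)=1057, (28*20 - 15*-17)=815, (15*27 - 18*20)=45, (18*19 - 12*27)=18, (12*0 - -22*19)=418; twice the area = |2903| = 2903; area = 2903/2; answer 2903/2
Step 3: Y2 = 2903/2; threaded value p + q = 2905; r = -14; a(2) = 3*(-45) + 1*(-14) = -149; iterating: a(2)=-149, a(3)=-492, a(4)=-1625, a(5)=-5367, a(6)=-17726, a(7)=-58545, a(8)=-193361, a(9)=-638628, a(10)=-2109245, a(11)=-6966363, a(12)=-23008334, a(13)=-75991365, a(14)=-250982429, a(15)=-828938652, a(16)=-2737798385, a(17)=-9042333807; answer -9042333807

-9042333807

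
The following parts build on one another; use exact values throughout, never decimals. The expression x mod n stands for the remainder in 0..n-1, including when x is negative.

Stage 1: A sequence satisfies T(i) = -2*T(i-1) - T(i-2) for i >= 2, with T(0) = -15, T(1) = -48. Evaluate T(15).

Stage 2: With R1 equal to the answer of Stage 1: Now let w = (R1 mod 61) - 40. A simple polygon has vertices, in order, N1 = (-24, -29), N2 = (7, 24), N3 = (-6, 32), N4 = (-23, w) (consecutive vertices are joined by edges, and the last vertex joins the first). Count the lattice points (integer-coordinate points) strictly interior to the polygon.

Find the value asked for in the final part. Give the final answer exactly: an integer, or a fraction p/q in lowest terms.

752

Stage 1: T(2) = -2*(-48) - 1*(-15) = 111; iterating: T(2)=111, T(3)=-174, T(4)=237, T(5)=-300, T(6)=363, T(7)=-426, T(8)=489, T(9)=-552, T(10)=615, T(11)=-678, T(12)=741, T(13)=-804, T(14)=867, T(15)=-930; answer -930
Stage 2: R1 = -930; w = 6; cross terms: (-24*24 - 7*-29)=-373, (7*32 - -6*24)=368, (-6*6 - -23*32)=700, (-23*-29 - -24*6)=811; twice the area = |1506| = 1506; area = 753; boundary points = 1 + 1 + 1 + 1 = 4; strictly interior points = area - boundary/2 + 1 = 752; answer 752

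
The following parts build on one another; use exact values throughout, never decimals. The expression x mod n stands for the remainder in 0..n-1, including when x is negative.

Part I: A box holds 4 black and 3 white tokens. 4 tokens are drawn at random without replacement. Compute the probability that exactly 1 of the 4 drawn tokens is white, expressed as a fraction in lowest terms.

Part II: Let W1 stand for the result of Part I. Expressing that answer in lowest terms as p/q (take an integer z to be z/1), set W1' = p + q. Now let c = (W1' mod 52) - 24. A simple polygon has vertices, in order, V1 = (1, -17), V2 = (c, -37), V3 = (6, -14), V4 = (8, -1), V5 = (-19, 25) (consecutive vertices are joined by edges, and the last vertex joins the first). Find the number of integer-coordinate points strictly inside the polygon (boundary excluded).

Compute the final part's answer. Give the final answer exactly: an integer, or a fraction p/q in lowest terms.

417

Part I: total draws C(7,4) = 35; favorable C(3,1)*C(4,3) = 12; P = 12/35; answer 12/35
Part II: W1 = 12/35; threaded value p + q = 47; c = 23; cross terms: (1*-37 - 23*-17)=354, (23*-14 - 6*-37)=-100, (6*-1 - 8*-14)=106, (8*25 - -19*-1)=181, (-19*-17 - 1*25)=298; twice the area = |839| = 839; area = 839/2; boundary points = 2 + 1 + 1 + 1 + 2 = 7; strictly interior points = area - boundary/2 + 1 = 417; answer 417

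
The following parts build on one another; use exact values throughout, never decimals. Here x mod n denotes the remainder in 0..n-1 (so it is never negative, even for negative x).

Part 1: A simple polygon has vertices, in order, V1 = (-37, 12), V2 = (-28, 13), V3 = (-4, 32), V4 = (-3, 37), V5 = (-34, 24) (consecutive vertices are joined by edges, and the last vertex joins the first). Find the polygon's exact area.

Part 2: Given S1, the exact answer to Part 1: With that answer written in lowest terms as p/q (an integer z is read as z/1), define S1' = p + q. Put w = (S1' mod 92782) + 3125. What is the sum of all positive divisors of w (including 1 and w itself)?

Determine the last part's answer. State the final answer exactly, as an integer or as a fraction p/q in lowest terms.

8160

Part 1: cross terms: (-37*13 - -28*12)=-145, (-28*32 - -4*13)=-844, (-4*37 - -3*32)=-52, (-3*24 - -34*37)=1186, (-34*12 - -37*24)=480; twice the area = |625| = 625; area = 625/2; answer 625/2
Part 2: S1 = 625/2; threaded value p + q = 627; w = 3752; 3752 = 2^3 * 7 * 67; sigma = (1 + 2 + 4 + 8) * (1 + 7) * (1 + 67) = 15 * 8 * 68 = 8160; answer 8160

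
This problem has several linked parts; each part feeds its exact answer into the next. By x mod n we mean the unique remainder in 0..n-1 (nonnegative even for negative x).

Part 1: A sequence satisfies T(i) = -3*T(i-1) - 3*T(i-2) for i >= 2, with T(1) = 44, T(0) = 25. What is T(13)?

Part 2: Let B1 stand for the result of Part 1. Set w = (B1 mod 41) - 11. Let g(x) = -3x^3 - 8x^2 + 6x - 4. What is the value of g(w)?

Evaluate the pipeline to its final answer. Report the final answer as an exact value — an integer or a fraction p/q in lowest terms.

Part 1: T(2) = -3*(44) - 3*(25) = -207; iterating: T(2)=-207, T(3)=489, T(4)=-846, T(5)=1071, T(6)=-675, T(7)=-1188, T(8)=5589, T(9)=-13203, T(10)=22842, T(11)=-28917, T(12)=18225, T(13)=32076; answer 32076
Part 2: B1 = 32076; w = 3; -3*(3)^3 - 8*(3)^2 + 6*(3)^1 - 4 = (-81) + (-72) + (18) + (-4) = -139; answer -139

-139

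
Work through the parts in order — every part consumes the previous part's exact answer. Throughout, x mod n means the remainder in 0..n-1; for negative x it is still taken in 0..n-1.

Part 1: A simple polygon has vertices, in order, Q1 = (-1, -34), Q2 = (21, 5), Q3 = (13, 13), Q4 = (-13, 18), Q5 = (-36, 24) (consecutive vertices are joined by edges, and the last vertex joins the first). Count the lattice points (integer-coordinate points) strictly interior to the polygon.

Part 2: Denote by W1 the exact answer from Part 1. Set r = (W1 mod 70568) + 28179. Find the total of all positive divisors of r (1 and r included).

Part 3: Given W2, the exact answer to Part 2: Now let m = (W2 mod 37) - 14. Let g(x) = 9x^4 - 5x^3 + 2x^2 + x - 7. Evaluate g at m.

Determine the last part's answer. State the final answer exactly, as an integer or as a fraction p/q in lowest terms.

62840

Part 1: cross terms: (-1*5 - 21*-34)=709, (21*13 - 13*5)=208, (13*18 - -13*13)=403, (-13*24 - -36*18)=336, (-36*-34 - -1*24)=1248; twice the area = |2904| = 2904; area = 1452; boundary points = 1 + 8 + 1 + 1 + 1 = 12; strictly interior points = area - boundary/2 + 1 = 1447; answer 1447
Part 2: W1 = 1447; r = 29626; 29626 = 2 * 14813; sigma = (1 + 2) * (1 + 14813) = 3 * 14814 = 44442; answer 44442
Part 3: W2 = 44442; m = -9; 9*(-9)^4 - 5*(-9)^3 + 2*(-9)^2 + 1*(-9)^1 - 7 = (59049) + (3645) + (162) + (-9) + (-7) = 62840; answer 62840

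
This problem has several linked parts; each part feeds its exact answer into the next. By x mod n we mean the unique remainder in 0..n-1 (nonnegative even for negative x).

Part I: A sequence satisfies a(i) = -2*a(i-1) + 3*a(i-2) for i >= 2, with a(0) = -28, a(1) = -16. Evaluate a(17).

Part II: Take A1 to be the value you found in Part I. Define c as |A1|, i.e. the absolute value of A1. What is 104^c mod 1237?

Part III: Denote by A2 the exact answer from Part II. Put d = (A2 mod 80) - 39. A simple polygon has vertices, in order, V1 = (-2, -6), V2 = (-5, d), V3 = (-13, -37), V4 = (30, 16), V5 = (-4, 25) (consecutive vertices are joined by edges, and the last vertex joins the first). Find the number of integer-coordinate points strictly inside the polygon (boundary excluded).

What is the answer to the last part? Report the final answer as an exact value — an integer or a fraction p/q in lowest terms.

Part I: a(2) = -2*(-16) + 3*(-28) = -52; iterating: a(2)=-52, a(3)=56, a(4)=-268, a(5)=704, a(6)=-2212, a(7)=6536, a(8)=-19708, a(9)=59024, a(10)=-177172, a(11)=531416, a(12)=-1594348, a(13)=4782944, a(14)=-14348932, a(15)=43046696, a(16)=-129140188, a(17)=387420464; answer 387420464
Part II: A1 = 387420464; c = 387420464; squarings mod 1237: 104^1=104, 104^2=920, 104^4=292, 104^8=1148, 104^16=499, 104^32=364, 104^64=137, 104^128=214, 104^256=27, 104^512=729, 104^1024=768, 104^2048=1012, 104^4096=1145, 104^8192=1042, 104^16384=915, 104^32768=1013, 104^65536=696, 104^131072=749, 104^262144=640, 104^524288=153, 104^1048576=1143, 104^2097152=177, 104^4194304=404, 104^8388608=1169, 104^16777216=913, 104^33554432=1068, 104^67108864=110, 104^134217728=967, 104^268435456=1154; 104^387420464 = 104^16 * 104^32 * 104^256 * 104^4096 * 104^32768 * 104^65536 * 104^131072 * 104^262144 * 104^1048576 * 104^16777216 * 104^33554432 * 104^67108864 * 104^268435456 = 830 (mod 1237); answer 830
Part III: A2 = 830; d = -9; cross terms: (-2*-9 - -5*-6)=-12, (-5*-37 - -13*-9)=68, (-13*16 - 30*-37)=902, (30*25 - -4*16)=814, (-4*-6 - -2*25)=74; twice the area = |1846| = 1846; area = 923; boundary points = 3 + 4 + 1 + 1 + 1 = 10; strictly interior points = area - boundary/2 + 1 = 919; answer 919

919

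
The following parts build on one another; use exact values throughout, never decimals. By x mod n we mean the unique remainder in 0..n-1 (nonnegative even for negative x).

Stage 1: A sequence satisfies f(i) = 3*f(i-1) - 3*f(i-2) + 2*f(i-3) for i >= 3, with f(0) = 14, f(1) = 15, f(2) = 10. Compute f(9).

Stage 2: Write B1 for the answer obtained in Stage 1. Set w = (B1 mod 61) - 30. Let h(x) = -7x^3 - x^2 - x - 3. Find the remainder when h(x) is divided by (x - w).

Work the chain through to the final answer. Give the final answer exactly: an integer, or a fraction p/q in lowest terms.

188127

Stage 1: f(3) = 3*(10) - 3*(15) + 2*(14) = 13; iterating: f(3)=13, f(4)=39, f(5)=98, f(6)=203, f(7)=393, f(8)=766, f(9)=1525; answer 1525
Stage 2: B1 = 1525; w = -30; remainder = value at the root: -7*(-30)^3 - 1*(-30)^2 - 1*(-30)^1 - 3 = (189000) + (-900) + (30) + (-3) = 188127; answer 188127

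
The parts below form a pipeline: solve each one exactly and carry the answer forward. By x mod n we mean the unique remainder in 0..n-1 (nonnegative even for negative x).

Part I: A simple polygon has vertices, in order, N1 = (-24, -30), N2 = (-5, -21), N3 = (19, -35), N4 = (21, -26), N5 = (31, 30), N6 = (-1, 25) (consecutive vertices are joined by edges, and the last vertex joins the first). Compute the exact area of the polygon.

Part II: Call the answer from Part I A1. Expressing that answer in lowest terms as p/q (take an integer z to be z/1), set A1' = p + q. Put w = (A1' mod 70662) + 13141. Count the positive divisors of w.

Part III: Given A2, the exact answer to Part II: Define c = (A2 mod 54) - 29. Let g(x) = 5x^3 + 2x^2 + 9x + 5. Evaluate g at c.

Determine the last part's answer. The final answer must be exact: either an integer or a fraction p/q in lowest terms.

-615

Part I: cross terms: (-24*-21 - -5*-30)=354, (-5*-35 - 19*-21)=574, (19*-26 - 21*-35)=241, (21*30 - 31*-26)=1436, (31*25 - -1*30)=805, (-1*-30 - -24*25)=630; twice the area = |4040| = 4040; area = 2020; answer 2020
Part II: A1 = 2020; threaded value p + q = 2021; w = 15162; 15162 = 2 * 3 * 7 * 19^2; number of divisors = (1+1) * (1+1) * (1+1) * (2+1) = 24; answer 24
Part III: A2 = 24; c = -5; 5*(-5)^3 + 2*(-5)^2 + 9*(-5)^1 + 5 = (-625) + (50) + (-45) + (5) = -615; answer -615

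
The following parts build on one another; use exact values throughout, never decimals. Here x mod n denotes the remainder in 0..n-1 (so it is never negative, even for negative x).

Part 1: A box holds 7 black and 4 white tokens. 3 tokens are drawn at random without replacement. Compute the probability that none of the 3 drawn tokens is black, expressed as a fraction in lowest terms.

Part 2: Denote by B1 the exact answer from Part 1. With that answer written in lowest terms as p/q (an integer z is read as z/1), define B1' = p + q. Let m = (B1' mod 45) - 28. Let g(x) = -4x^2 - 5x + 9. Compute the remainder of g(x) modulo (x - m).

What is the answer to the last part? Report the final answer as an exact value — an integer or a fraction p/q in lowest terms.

Part 1: total draws C(11,3) = 165; favorable C(4,3) = 4; P = 4/165; answer 4/165
Part 2: B1 = 4/165; threaded value p + q = 169; m = 6; remainder = value at the root: -4*(6)^2 - 5*(6)^1 + 9 = (-144) + (-30) + (9) = -165; answer -165

-165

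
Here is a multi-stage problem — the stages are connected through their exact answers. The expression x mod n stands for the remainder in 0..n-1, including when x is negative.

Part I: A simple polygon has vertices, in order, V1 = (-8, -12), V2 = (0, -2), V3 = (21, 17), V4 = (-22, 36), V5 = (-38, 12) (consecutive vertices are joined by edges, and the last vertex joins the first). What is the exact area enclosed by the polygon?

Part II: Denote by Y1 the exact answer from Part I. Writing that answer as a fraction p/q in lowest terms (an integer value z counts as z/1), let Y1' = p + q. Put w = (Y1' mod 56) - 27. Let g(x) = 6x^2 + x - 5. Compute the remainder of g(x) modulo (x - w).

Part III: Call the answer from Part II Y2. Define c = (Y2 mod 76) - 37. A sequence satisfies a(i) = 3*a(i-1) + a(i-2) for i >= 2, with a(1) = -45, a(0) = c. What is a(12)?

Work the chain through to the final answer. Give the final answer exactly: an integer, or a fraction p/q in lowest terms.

-24706106

Part I: cross terms: (-8*-2 - 0*-12)=16, (0*17 - 21*-2)=42, (21*36 - -22*17)=1130, (-22*12 - -38*36)=1104, (-38*-12 - -8*12)=552; twice the area = |2844| = 2844; area = 1422; answer 1422
Part II: Y1 = 1422; threaded value p + q = 1423; w = -4; remainder = value at the root: 6*(-4)^2 + 1*(-4)^1 - 5 = (96) + (-4) + (-5) = 87; answer 87
Part III: Y2 = 87; c = -26; a(2) = 3*(-45) + 1*(-26) = -161; iterating: a(2)=-161, a(3)=-528, a(4)=-1745, a(5)=-5763, a(6)=-19034, a(7)=-62865, a(8)=-207629, a(9)=-685752, a(10)=-2264885, a(11)=-7480407, a(12)=-24706106; answer -24706106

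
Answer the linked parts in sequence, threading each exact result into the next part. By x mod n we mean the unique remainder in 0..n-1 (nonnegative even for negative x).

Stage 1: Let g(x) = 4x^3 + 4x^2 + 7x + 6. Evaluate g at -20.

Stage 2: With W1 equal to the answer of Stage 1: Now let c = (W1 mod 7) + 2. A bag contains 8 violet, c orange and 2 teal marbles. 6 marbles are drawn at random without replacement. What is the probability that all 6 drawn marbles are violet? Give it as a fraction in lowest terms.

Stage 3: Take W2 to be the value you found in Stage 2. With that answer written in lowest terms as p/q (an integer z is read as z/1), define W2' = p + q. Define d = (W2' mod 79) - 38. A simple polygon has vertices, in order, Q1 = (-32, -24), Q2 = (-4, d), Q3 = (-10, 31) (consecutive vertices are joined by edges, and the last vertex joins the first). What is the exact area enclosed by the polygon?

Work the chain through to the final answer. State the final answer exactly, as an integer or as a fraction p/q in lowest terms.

Stage 1: 4*(-20)^3 + 4*(-20)^2 + 7*(-20)^1 + 6 = (-32000) + (1600) + (-140) + (6) = -30534; answer -30534
Stage 2: W1 = -30534; c = 2; total draws C(12,6) = 924; favorable C(8,6) = 28; P = 1/33; answer 1/33
Stage 3: W2 = 1/33; threaded value p + q = 34; d = -4; cross terms: (-32*-4 - -4*-24)=32, (-4*31 - -10*-4)=-164, (-10*-24 - -32*31)=1232; twice the area = |1100| = 1100; area = 550; answer 550

550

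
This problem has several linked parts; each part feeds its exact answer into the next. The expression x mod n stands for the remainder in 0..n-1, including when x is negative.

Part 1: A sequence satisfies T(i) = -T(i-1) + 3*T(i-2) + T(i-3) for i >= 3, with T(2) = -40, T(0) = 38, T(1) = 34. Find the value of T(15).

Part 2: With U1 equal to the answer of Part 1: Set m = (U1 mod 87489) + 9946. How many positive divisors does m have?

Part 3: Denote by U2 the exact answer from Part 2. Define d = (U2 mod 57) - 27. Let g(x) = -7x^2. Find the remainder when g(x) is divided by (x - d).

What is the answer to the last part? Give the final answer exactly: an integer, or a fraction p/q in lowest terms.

Part 1: T(3) = -1*(-40) + 3*(34) + 1*(38) = 180; iterating: T(3)=180, T(4)=-266, T(5)=766, T(6)=-1384, T(7)=3416, T(8)=-6802, T(9)=15666, T(10)=-32656, T(11)=72852, T(12)=-155154, T(13)=341054, T(14)=-733664, T(15)=1601672; answer 1601672
Part 2: U1 = 1601672; m = 36816; 36816 = 2^4 * 3 * 13 * 59; number of divisors = (4+1) * (1+1) * (1+1) * (1+1) = 40; answer 40
Part 3: U2 = 40; d = 13; remainder = value at the root: -7*(13)^2 = (-1183) = -1183; answer -1183

-1183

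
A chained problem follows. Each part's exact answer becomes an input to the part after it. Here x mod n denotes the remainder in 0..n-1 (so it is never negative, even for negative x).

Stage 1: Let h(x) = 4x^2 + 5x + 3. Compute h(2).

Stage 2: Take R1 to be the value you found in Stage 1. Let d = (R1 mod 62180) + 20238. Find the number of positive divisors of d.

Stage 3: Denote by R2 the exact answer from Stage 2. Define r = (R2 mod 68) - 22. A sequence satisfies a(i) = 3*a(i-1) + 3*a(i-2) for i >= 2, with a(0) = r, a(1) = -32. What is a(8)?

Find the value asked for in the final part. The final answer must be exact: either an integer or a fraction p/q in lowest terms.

Stage 1: 4*(2)^2 + 5*(2)^1 + 3 = (16) + (10) + (3) = 29; answer 29
Stage 2: R1 = 29; d = 20267; 20267 = 13 * 1559; number of divisors = (1+1) * (1+1) = 4; answer 4
Stage 3: R2 = 4; r = -18; a(2) = 3*(-32) + 3*(-18) = -150; iterating: a(2)=-150, a(3)=-546, a(4)=-2088, a(5)=-7902, a(6)=-29970, a(7)=-113616, a(8)=-430758; answer -430758

-430758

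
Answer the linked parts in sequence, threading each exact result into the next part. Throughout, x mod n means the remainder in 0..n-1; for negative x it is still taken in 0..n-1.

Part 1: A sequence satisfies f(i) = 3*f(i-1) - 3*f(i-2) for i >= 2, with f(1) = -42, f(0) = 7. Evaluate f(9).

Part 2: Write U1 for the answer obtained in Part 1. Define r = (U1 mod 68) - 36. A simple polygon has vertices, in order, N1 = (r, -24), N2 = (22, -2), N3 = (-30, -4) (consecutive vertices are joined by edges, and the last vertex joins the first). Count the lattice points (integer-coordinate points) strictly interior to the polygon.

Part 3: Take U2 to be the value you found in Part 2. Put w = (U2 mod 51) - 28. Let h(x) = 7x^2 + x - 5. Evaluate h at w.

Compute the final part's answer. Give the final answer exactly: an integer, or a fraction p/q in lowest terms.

Part 1: f(2) = 3*(-42) - 3*(7) = -147; iterating: f(2)=-147, f(3)=-315, f(4)=-504, f(5)=-567, f(6)=-189, f(7)=1134, f(8)=3969, f(9)=8505; answer 8505
Part 2: U1 = 8505; r = -31; cross terms: (-31*-2 - 22*-24)=590, (22*-4 - -30*-2)=-148, (-30*-24 - -31*-4)=596; twice the area = |1038| = 1038; area = 519; boundary points = 1 + 2 + 1 = 4; strictly interior points = area - boundary/2 + 1 = 518; answer 518
Part 3: U2 = 518; w = -20; 7*(-20)^2 + 1*(-20)^1 - 5 = (2800) + (-20) + (-5) = 2775; answer 2775

2775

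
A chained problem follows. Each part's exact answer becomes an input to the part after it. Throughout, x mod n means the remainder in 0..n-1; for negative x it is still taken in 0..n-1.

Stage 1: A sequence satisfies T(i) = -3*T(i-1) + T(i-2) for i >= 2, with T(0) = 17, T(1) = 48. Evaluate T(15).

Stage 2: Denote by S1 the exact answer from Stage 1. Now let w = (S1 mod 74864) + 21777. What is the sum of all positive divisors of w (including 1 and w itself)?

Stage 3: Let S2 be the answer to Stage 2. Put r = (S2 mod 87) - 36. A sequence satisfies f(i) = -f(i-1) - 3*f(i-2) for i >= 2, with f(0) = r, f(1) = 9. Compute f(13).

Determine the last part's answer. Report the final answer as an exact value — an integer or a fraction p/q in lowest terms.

11889

Stage 1: T(2) = -3*(48) + 1*(17) = -127; iterating: T(2)=-127, T(3)=429, T(4)=-1414, T(5)=4671, T(6)=-15427, T(7)=50952, T(8)=-168283, T(9)=555801, T(10)=-1835686, T(11)=6062859, T(12)=-20024263, T(13)=66135648, T(14)=-218431207, T(15)=721429269; answer 721429269
Stage 2: S1 = 721429269; w = 61542; 61542 = 2 * 3^2 * 13 * 263; sigma = (1 + 2) * (1 + 3 + 9) * (1 + 13) * (1 + 263) = 3 * 13 * 14 * 264 = 144144; answer 144144
Stage 3: S2 = 144144; r = 36; f(2) = -1*(9) - 3*(36) = -117; iterating: f(2)=-117, f(3)=90, f(4)=261, f(5)=-531, f(6)=-252, f(7)=1845, f(8)=-1089, f(9)=-4446, f(10)=7713, f(11)=5625, f(12)=-28764, f(13)=11889; answer 11889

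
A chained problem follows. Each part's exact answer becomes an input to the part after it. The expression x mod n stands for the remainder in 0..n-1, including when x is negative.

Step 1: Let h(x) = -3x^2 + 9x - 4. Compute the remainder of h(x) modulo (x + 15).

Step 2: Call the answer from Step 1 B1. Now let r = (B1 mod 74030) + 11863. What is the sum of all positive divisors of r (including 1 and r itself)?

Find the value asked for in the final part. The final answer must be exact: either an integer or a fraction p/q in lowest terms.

Step 1: remainder = value at the root: -3*(-15)^2 + 9*(-15)^1 - 4 = (-675) + (-135) + (-4) = -814; answer -814
Step 2: B1 = -814; r = 85079; 85079 = 149 * 571; sigma = (1 + 149) * (1 + 571) = 150 * 572 = 85800; answer 85800

85800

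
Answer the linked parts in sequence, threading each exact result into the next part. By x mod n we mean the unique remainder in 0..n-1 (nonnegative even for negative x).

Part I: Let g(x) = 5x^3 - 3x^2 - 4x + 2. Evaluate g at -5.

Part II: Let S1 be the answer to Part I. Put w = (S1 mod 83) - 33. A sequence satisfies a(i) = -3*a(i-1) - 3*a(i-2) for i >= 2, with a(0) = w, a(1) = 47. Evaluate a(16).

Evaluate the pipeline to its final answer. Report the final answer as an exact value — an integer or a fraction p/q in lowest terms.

Part I: 5*(-5)^3 - 3*(-5)^2 - 4*(-5)^1 + 2 = (-625) + (-75) + (20) + (2) = -678; answer -678
Part II: S1 = -678; w = 36; a(2) = -3*(47) - 3*(36) = -249; iterating: a(2)=-249, a(3)=606, a(4)=-1071, a(5)=1395, a(6)=-972, a(7)=-1269, a(8)=6723, a(9)=-16362, a(10)=28917, a(11)=-37665, a(12)=26244, a(13)=34263, a(14)=-181521, a(15)=441774, a(16)=-780759; answer -780759

-780759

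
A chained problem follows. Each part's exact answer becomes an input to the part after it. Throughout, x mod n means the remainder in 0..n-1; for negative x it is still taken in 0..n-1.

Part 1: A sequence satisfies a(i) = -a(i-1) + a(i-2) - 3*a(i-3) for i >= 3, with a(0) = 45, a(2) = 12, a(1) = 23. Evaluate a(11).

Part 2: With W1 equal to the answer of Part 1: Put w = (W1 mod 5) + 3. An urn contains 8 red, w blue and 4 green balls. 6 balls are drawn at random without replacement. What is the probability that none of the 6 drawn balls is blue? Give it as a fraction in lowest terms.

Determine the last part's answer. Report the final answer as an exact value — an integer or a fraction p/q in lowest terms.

11/221

Part 1: a(3) = -1*(12) + 1*(23) - 3*(45) = -124; iterating: a(3)=-124, a(4)=67, a(5)=-227, a(6)=666, a(7)=-1094, a(8)=2441, a(9)=-5533, a(10)=11256, a(11)=-24112; answer -24112
Part 2: W1 = -24112; w = 6; total draws C(18,6) = 18564; favorable C(12,6) = 924; P = 11/221; answer 11/221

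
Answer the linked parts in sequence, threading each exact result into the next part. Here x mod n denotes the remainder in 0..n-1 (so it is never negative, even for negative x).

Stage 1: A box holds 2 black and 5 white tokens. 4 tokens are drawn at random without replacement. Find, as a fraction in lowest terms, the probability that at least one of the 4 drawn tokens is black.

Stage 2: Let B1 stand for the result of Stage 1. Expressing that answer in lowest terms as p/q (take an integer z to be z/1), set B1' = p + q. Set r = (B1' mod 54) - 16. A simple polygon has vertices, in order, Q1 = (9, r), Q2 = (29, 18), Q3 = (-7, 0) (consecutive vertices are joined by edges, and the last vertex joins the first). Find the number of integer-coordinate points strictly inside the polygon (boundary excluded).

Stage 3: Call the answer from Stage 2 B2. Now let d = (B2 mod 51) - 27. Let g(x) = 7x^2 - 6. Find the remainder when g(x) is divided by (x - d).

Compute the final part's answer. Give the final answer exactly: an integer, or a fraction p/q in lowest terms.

Stage 1: total draws C(7,4) = 35; complement C(5,4) = 5; favorable 35 - 5 = 30; P = 6/7; answer 6/7
Stage 2: B1 = 6/7; threaded value p + q = 13; r = -3; cross terms: (9*18 - 29*-3)=249, (29*0 - -7*18)=126, (-7*-3 - 9*0)=21; twice the area = |396| = 396; area = 198; boundary points = 1 + 18 + 1 = 20; strictly interior points = area - boundary/2 + 1 = 189; answer 189
Stage 3: B2 = 189; d = 9; remainder = value at the root: 7*(9)^2 - 6 = (567) + (-6) = 561; answer 561

561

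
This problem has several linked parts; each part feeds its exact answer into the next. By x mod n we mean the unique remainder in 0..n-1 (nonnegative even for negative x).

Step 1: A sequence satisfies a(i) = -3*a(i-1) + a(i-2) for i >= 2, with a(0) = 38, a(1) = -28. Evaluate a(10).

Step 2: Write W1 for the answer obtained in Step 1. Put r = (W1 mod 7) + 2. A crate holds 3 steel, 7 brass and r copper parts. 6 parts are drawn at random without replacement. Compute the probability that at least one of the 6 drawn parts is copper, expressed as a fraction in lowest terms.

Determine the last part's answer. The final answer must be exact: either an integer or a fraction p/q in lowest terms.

Step 1: a(2) = -3*(-28) + 1*(38) = 122; iterating: a(2)=122, a(3)=-394, a(4)=1304, a(5)=-4306, a(6)=14222, a(7)=-46972, a(8)=155138, a(9)=-512386, a(10)=1692296; answer 1692296
Step 2: W1 = 1692296; r = 6; total draws C(16,6) = 8008; complement C(10,6) = 210; favorable 8008 - 210 = 7798; P = 557/572; answer 557/572

557/572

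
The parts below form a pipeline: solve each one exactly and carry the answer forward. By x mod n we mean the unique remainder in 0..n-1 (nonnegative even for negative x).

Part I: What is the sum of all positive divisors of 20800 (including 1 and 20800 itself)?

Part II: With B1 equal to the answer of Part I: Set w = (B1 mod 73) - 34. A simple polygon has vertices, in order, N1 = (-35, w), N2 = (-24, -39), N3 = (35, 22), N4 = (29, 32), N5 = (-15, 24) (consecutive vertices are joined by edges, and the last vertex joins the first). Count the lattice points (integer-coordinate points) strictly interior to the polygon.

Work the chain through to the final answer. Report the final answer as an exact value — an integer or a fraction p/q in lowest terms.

Part I: 20800 = 2^6 * 5^2 * 13; sigma = (1 + 2 + 4 + 8 + 16 + 32 + 64) * (1 + 5 + 25) * (1 + 13) = 127 * 31 * 14 = 55118; answer 55118
Part II: B1 = 55118; w = -31; cross terms: (-35*-39 - -24*-31)=621, (-24*22 - 35*-39)=837, (35*32 - 29*22)=482, (29*24 - -15*32)=1176, (-15*-31 - -35*24)=1305; twice the area = |4421| = 4421; area = 4421/2; boundary points = 1 + 1 + 2 + 4 + 5 = 13; strictly interior points = area - boundary/2 + 1 = 2205; answer 2205

2205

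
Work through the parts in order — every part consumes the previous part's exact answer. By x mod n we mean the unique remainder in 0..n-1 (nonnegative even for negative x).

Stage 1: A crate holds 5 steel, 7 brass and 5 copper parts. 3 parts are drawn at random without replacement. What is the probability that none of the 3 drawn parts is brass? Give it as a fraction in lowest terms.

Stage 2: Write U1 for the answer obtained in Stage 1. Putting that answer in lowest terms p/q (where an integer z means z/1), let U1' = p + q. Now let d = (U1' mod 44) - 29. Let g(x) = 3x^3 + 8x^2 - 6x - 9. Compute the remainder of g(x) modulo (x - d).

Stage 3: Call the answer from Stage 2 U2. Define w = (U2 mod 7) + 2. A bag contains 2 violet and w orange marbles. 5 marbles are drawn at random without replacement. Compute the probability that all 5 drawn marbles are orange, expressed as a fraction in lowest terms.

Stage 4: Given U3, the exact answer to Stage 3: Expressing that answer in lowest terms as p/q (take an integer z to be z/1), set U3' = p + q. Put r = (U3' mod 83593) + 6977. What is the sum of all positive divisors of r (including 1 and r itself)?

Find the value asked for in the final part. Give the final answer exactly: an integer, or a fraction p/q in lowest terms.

Stage 1: total draws C(17,3) = 680; favorable C(10,3) = 120; P = 3/17; answer 3/17
Stage 2: U1 = 3/17; threaded value p + q = 20; d = -9; remainder = value at the root: 3*(-9)^3 + 8*(-9)^2 - 6*(-9)^1 - 9 = (-2187) + (648) + (54) + (-9) = -1494; answer -1494
Stage 3: U2 = -1494; w = 6; total draws C(8,5) = 56; favorable C(6,5) = 6; P = 3/28; answer 3/28
Stage 4: U3 = 3/28; threaded value p + q = 31; r = 7008; 7008 = 2^5 * 3 * 73; sigma = (1 + 2 + 4 + 8 + 16 + 32) * (1 + 3) * (1 + 73) = 63 * 4 * 74 = 18648; answer 18648

18648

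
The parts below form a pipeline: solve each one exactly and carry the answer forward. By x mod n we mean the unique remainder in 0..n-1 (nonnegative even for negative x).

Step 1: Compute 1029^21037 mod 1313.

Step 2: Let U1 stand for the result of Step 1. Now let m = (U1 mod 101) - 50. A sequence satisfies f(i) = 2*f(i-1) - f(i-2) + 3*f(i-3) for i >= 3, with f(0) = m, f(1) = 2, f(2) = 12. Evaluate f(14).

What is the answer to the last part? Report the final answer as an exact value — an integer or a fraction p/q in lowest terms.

Step 1: squarings mod 1313: 1029^1=1029, 1029^2=563, 1029^4=536, 1029^8=1062, 1029^16=1290, 1029^32=529, 1029^64=172, 1029^128=698, 1029^256=81, 1029^512=1309, 1029^1024=16, 1029^2048=256, 1029^4096=1199, 1029^8192=1179, 1029^16384=887; 1029^21037 = 1029^1 * 1029^4 * 1029^8 * 1029^32 * 1029^512 * 1029^4096 * 1029^16384 = 1107 (mod 1313); answer 1107
Step 2: U1 = 1107; m = 47; f(3) = 2*(12) - 1*(2) + 3*(47) = 163; iterating: f(3)=163, f(4)=320, f(5)=513, f(6)=1195, f(7)=2837, f(8)=6018, f(9)=12784, f(10)=28061, f(11)=61392, f(12)=133075, f(13)=288941, f(14)=628983; answer 628983

628983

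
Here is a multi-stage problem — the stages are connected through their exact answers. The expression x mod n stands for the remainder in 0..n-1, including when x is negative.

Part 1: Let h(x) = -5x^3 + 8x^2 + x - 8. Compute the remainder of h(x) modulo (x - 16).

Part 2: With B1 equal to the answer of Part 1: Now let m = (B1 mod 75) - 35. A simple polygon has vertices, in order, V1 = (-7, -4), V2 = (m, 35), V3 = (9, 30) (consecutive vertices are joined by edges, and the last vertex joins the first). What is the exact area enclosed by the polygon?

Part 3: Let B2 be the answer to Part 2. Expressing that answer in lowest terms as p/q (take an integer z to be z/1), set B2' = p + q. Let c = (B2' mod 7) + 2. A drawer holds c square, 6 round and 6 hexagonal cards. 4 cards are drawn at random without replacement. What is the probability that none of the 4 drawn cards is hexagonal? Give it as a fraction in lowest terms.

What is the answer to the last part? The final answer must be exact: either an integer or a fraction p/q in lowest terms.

11/68

Part 1: remainder = value at the root: -5*(16)^3 + 8*(16)^2 + 1*(16)^1 - 8 = (-20480) + (2048) + (16) + (-8) = -18424; answer -18424
Part 2: B1 = -18424; m = -9; cross terms: (-7*35 - -9*-4)=-281, (-9*30 - 9*35)=-585, (9*-4 - -7*30)=174; twice the area = |-692| = 692; area = 346; answer 346
Part 3: B2 = 346; threaded value p + q = 347; c = 6; total draws C(18,4) = 3060; favorable C(12,4) = 495; P = 11/68; answer 11/68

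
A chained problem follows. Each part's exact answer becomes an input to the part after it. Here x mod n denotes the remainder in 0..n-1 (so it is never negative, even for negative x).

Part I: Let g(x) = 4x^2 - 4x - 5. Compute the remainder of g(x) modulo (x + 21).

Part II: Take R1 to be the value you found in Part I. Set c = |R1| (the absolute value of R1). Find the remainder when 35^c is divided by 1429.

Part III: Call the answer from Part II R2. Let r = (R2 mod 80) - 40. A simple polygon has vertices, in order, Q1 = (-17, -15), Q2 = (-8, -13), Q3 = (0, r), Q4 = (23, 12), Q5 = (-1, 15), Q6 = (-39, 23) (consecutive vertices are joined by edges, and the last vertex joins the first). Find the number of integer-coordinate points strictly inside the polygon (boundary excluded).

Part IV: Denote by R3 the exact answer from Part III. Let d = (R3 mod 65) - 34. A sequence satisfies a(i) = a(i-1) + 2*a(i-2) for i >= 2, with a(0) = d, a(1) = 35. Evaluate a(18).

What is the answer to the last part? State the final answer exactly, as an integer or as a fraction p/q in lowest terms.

Part I: remainder = value at the root: 4*(-21)^2 - 4*(-21)^1 - 5 = (1764) + (84) + (-5) = 1843; answer 1843
Part II: R1 = 1843; c = 1843; squarings mod 1429: 35^1=35, 35^2=1225, 35^4=175, 35^8=616, 35^16=771, 35^32=1406, 35^64=529, 35^128=1186, 35^256=460, 35^512=108, 35^1024=232; 35^1843 = 35^1 * 35^2 * 35^16 * 35^32 * 35^256 * 35^512 * 35^1024 = 1393 (mod 1429); answer 1393
Part III: R2 = 1393; r = -7; cross terms: (-17*-13 - -8*-15)=101, (-8*-7 - 0*-13)=56, (0*12 - 23*-7)=161, (23*15 - -1*12)=357, (-1*23 - -39*15)=562, (-39*-15 - -17*23)=976; twice the area = |2213| = 2213; area = 2213/2; boundary points = 1 + 2 + 1 + 3 + 2 + 2 = 11; strictly interior points = area - boundary/2 + 1 = 1102; answer 1102
Part IV: R3 = 1102; d = 28; a(2) = 1*(35) + 2*(28) = 91; iterating: a(2)=91, a(3)=161, a(4)=343, a(5)=665, a(6)=1351, a(7)=2681, a(8)=5383, a(9)=10745, a(10)=21511, a(11)=43001, a(12)=86023, a(13)=172025, a(14)=344071, a(15)=688121, a(16)=1376263, a(17)=2752505, a(18)=5505031; answer 5505031

5505031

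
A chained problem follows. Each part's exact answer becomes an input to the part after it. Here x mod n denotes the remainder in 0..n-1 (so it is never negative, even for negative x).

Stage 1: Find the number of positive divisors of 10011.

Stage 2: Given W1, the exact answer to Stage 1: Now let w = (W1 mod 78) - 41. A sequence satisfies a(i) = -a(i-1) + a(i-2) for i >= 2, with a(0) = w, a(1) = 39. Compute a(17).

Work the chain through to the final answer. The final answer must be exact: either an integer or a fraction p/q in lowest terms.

Stage 1: 10011 = 3 * 47 * 71; number of divisors = (1+1) * (1+1) * (1+1) = 8; answer 8
Stage 2: W1 = 8; w = -33; a(2) = -1*(39) + 1*(-33) = -72; iterating: a(2)=-72, a(3)=111, a(4)=-183, a(5)=294, a(6)=-477, a(7)=771, a(8)=-1248, a(9)=2019, a(10)=-3267, a(11)=5286, a(12)=-8553, a(13)=13839, a(14)=-22392, a(15)=36231, a(16)=-58623, a(17)=94854; answer 94854

94854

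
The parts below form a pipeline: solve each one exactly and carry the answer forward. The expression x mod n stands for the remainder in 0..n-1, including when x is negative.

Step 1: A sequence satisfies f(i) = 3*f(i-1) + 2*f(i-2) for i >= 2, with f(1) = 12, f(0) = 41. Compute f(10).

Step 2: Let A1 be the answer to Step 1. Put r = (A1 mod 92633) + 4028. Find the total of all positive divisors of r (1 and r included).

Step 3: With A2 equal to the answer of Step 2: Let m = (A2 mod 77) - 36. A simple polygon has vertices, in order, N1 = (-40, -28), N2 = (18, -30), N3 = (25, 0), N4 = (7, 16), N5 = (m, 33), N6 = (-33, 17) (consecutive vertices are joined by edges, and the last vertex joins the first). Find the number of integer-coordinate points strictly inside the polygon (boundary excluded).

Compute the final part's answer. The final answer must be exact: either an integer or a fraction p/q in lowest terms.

2894

Step 1: f(2) = 3*(12) + 2*(41) = 118; iterating: f(2)=118, f(3)=378, f(4)=1370, f(5)=4866, f(6)=17338, f(7)=61746, f(8)=219914, f(9)=783234, f(10)=2789530; answer 2789530
Step 2: A1 = 2789530; r = 14568; 14568 = 2^3 * 3 * 607; sigma = (1 + 2 + 4 + 8) * (1 + 3) * (1 + 607) = 15 * 4 * 608 = 36480; answer 36480
Step 3: A2 = 36480; m = 23; cross terms: (-40*-30 - 18*-28)=1704, (18*0 - 25*-30)=750, (25*16 - 7*0)=400, (7*33 - 23*16)=-137, (23*17 - -33*33)=1480, (-33*-28 - -40*17)=1604; twice the area = |5801| = 5801; area = 5801/2; boundary points = 2 + 1 + 2 + 1 + 8 + 1 = 15; strictly interior points = area - boundary/2 + 1 = 2894; answer 2894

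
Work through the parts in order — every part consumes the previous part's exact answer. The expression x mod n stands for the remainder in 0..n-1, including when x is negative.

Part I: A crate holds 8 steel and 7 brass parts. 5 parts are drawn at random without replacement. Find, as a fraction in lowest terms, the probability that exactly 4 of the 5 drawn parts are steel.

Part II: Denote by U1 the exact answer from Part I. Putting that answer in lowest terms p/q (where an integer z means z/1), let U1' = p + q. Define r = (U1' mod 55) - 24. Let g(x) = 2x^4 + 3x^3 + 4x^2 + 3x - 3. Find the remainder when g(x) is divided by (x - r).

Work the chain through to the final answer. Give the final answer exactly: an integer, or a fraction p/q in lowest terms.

297537

Part I: total draws C(15,5) = 3003; favorable C(8,4)*C(7,1) = 490; P = 70/429; answer 70/429
Part II: U1 = 70/429; threaded value p + q = 499; r = -20; remainder = value at the root: 2*(-20)^4 + 3*(-20)^3 + 4*(-20)^2 + 3*(-20)^1 - 3 = (320000) + (-24000) + (1600) + (-60) + (-3) = 297537; answer 297537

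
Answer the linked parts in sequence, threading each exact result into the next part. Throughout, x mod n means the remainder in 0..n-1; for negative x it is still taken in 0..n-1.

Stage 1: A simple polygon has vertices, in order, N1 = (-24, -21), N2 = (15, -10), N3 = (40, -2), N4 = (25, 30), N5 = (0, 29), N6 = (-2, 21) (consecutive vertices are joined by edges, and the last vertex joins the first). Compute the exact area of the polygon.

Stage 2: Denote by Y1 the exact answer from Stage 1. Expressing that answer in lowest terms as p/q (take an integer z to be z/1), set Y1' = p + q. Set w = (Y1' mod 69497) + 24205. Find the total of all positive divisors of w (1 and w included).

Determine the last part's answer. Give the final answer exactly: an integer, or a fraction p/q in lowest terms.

Stage 1: cross terms: (-24*-10 - 15*-21)=555, (15*-2 - 40*-10)=370, (40*30 - 25*-2)=1250, (25*29 - 0*30)=725, (0*21 - -2*29)=58, (-2*-21 - -24*21)=546; twice the area = |3504| = 3504; area = 1752; answer 1752
Stage 2: Y1 = 1752; threaded value p + q = 1753; w = 25958; 25958 = 2 * 12979; sigma = (1 + 2) * (1 + 12979) = 3 * 12980 = 38940; answer 38940

38940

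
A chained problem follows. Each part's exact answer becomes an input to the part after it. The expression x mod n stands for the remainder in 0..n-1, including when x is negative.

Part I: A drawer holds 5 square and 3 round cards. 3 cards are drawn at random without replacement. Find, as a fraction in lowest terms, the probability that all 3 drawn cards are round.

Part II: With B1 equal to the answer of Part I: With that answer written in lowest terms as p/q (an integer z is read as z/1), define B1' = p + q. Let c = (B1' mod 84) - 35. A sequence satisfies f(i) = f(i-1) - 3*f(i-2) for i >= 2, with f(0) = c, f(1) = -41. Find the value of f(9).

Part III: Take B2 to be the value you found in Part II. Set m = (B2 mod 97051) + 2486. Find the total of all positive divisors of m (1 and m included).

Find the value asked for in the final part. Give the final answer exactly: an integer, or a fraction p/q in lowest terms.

Part I: total draws C(8,3) = 56; favorable C(3,3) = 1; P = 1/56; answer 1/56
Part II: B1 = 1/56; threaded value p + q = 57; c = 22; f(2) = 1*(-41) - 3*(22) = -107; iterating: f(2)=-107, f(3)=16, f(4)=337, f(5)=289, f(6)=-722, f(7)=-1589, f(8)=577, f(9)=5344; answer 5344
Part III: B2 = 5344; m = 7830; 7830 = 2 * 3^3 * 5 * 29; sigma = (1 + 2) * (1 + 3 + 9 + 27) * (1 + 5) * (1 + 29) = 3 * 40 * 6 * 30 = 21600; answer 21600

21600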